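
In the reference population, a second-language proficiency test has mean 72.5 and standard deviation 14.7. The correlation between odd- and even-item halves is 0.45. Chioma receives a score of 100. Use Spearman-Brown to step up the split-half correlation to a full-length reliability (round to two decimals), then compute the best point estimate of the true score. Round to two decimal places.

Spearman-Brown: ρ = 2r/(1 + r) = 2(0.45)/(1 + 0.45) = 0.900/1.45 = 0.6207 → 0.62
Regress the observed score toward the mean by the unreliability: T̂ = 0.62·100 + 0.38·72.5 = 62.00 + 27.550 = 89.550.

89.55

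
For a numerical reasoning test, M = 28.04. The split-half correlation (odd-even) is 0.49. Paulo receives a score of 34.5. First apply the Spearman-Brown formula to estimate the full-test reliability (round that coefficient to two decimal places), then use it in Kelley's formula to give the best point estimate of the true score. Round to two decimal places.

Spearman-Brown: ρ = 2r/(1 + r) = 2(0.49)/(1 + 0.49) = 0.980/1.49 = 0.6577 → 0.66
T̂ = 0.66(34.5) + 0.34(28.04) = 22.770 + 9.5336 = 32.304 → 32.30

32.30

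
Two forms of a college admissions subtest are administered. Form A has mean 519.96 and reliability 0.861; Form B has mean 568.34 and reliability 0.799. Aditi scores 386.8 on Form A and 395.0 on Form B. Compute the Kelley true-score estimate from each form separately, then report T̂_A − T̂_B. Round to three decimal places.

-24.532

T̂_A = 0.861(386.8) + 0.139(519.96) = 405.30924
T̂_B = 0.799(395.0) + 0.201(568.34) = 429.84134
T̂_A − T̂_B = -24.53210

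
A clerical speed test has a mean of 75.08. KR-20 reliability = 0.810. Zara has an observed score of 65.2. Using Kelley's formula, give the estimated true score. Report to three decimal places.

67.077

Weight the observed score by reliability and the mean by (1 − reliability): T̂ = 0.810·65.2 + 0.190·75.08 = 52.8120 + 14.26520 = 67.0772.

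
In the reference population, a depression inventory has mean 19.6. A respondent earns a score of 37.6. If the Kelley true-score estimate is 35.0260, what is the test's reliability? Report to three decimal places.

T̂ = ρX + (1 − ρ)μ  ⇒  T̂ − μ = ρ(X − μ)
ρ = (T̂ − μ)/(X − μ) = (35.0260 − 19.6) / (37.6 − 19.6) = 15.4260 / 18.0 = 0.85700

0.857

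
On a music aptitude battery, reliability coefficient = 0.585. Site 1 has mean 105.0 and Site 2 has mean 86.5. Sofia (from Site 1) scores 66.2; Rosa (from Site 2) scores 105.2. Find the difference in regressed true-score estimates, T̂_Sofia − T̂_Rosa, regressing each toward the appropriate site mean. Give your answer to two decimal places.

-15.14

T̂_Sofia = 0.585(66.2) + 0.415(105.0) = 82.3020
T̂_Rosa = 0.585(105.2) + 0.415(86.5) = 97.4395
Difference = 82.3020 − 97.4395 = -15.1375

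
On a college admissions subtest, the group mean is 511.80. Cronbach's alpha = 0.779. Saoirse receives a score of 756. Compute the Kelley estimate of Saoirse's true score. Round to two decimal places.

T̂ = ρX + (1 − ρ)μ
  = 0.779 × 756 + 0.221 × 511.80
  = 588.924 + 113.10780
  = 702.032
  ≈ 702.03

702.03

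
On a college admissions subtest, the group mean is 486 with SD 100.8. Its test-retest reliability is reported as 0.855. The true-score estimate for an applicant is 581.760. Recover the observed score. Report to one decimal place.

T̂ = ρX + (1 − ρ)μ  ⇒  X = (T̂ − (1 − ρ)μ) / ρ
X = (581.760 − 0.145 × 486) / 0.855 = (581.760 − 70.470) / 0.855 = 511.290 / 0.855 = 598.000

598.0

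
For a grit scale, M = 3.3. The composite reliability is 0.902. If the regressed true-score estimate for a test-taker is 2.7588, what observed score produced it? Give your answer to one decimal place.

2.7

T̂ = ρX + (1 − ρ)μ  ⇒  X = (T̂ − (1 − ρ)μ) / ρ
X = (2.7588 − 0.098 × 3.3) / 0.902 = (2.7588 − 0.3234) / 0.902 = 2.4354 / 0.902 = 2.700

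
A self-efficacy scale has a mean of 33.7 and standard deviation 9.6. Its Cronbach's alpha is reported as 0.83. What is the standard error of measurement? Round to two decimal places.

3.96

SEM = SD · √(1 − ρ) = 9.6 × √0.17 = 9.6 × 0.4123 = 3.958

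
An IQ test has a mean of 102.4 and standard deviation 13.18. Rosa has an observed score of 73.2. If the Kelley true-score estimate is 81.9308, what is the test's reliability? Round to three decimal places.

T̂ = ρX + (1 − ρ)μ  ⇒  T̂ − μ = ρ(X − μ)
ρ = (T̂ − μ)/(X − μ) = (81.9308 − 102.4) / (73.2 − 102.4) = -20.4692 / -29.2 = 0.70100

0.701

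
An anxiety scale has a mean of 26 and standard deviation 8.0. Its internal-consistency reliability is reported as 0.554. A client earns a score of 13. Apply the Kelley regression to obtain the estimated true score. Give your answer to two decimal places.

18.80

Weight the observed score by reliability and the mean by (1 − reliability): T̂ = 0.554·13 + 0.446·26 = 7.202 + 11.596 = 18.798.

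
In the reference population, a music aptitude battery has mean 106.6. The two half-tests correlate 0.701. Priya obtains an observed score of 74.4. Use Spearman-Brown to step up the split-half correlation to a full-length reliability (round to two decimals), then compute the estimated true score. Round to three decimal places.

80.196

Spearman-Brown: ρ = 2r/(1 + r) = 2(0.701)/(1 + 0.701) = 1.4020/1.701 = 0.8242 → 0.82
T̂ = ρX + (1 − ρ)μ
  = 0.82 × 74.4 + 0.18 × 106.6
  = 61.008 + 19.188
  = 80.1960
  ≈ 80.196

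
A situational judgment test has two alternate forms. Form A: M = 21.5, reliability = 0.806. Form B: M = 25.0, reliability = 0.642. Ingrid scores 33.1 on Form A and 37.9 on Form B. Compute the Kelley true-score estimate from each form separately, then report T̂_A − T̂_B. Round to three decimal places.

-2.432

T̂_A = 0.806(33.1) + 0.194(21.5) = 30.84960
T̂_B = 0.642(37.9) + 0.358(25.0) = 33.28180
T̂_A − T̂_B = -2.43220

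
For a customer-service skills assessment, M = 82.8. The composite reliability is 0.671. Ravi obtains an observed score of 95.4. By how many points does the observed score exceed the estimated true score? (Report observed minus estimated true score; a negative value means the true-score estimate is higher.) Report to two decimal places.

T̂ = 0.671(95.4) + 0.329(82.8) = 64.0134 + 27.2412 = 91.2546 → 91.255
X − T̂ = 95.4 − 91.255 = 4.145 → 4.15

4.15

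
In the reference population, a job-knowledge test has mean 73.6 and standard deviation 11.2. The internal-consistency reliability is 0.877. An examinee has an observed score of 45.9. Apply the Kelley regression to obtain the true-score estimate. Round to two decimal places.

T̂ = ρX + (1 − ρ)μ
  = 0.877 × 45.9 + 0.123 × 73.6
  = 40.2543 + 9.0528
  = 49.307
  ≈ 49.31

49.31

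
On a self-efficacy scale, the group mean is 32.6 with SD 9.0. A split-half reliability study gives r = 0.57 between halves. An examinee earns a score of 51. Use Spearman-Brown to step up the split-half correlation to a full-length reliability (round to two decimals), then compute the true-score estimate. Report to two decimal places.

Spearman-Brown: ρ = 2r/(1 + r) = 2(0.57)/(1 + 0.57) = 1.140/1.57 = 0.7261 → 0.73
Weight the observed score by reliability and the mean by (1 − reliability): T̂ = 0.73·51 + 0.27·32.6 = 37.23 + 8.802 = 46.032.

46.03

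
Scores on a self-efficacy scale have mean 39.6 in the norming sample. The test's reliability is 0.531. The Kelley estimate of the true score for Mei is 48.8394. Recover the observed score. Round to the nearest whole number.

57

T̂ = ρX + (1 − ρ)μ  ⇒  X = (T̂ − (1 − ρ)μ) / ρ
X = (48.8394 − 0.469 × 39.6) / 0.531 = (48.8394 − 18.5724) / 0.531 = 30.2670 / 0.531 = 57.00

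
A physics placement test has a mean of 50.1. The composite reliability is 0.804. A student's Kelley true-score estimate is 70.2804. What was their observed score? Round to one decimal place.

75.2

T̂ = ρX + (1 − ρ)μ  ⇒  X = (T̂ − (1 − ρ)μ) / ρ
X = (70.2804 − 0.196 × 50.1) / 0.804 = (70.2804 − 9.8196) / 0.804 = 60.4608 / 0.804 = 75.200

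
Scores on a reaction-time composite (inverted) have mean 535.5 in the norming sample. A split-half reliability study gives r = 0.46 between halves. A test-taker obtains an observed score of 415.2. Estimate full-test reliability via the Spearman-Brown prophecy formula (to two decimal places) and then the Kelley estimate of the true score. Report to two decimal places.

459.71

Spearman-Brown: ρ = 2r/(1 + r) = 2(0.46)/(1 + 0.46) = 0.920/1.46 = 0.6301 → 0.63
T̂ = ρX + (1 − ρ)μ
  = 0.63 × 415.2 + 0.37 × 535.5
  = 261.576 + 198.135
  = 459.711
  ≈ 459.71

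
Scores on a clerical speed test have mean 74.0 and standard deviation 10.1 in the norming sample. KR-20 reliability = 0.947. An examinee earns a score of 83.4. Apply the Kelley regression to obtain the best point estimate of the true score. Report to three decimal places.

82.902

T̂ = ρX + (1 − ρ)μ
  = 0.947 × 83.4 + 0.053 × 74.0
  = 78.9798 + 3.9220
  = 82.9018
  ≈ 82.902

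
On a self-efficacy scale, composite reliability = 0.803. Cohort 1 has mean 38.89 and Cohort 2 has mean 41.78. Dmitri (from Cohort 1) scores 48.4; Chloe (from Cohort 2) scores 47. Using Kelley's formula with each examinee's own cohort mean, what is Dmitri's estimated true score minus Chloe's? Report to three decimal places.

T̂_Dmitri = 0.803(48.4) + 0.197(38.89) = 46.52653
T̂_Chloe = 0.803(47) + 0.197(41.78) = 45.97166
Difference = 46.52653 − 45.97166 = 0.55487

0.555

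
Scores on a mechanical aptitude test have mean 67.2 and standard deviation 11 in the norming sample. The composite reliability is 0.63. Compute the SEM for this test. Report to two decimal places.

SEM = SD · √(1 − ρ) = 11 × √0.37 = 11 × 0.6083 = 6.691

6.69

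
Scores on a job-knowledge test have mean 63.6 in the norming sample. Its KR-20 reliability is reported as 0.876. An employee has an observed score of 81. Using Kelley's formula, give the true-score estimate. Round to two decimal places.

78.84

T̂ = ρX + (1 − ρ)μ
  = 0.876 × 81 + 0.124 × 63.6
  = 70.956 + 7.8864
  = 78.842
  ≈ 78.84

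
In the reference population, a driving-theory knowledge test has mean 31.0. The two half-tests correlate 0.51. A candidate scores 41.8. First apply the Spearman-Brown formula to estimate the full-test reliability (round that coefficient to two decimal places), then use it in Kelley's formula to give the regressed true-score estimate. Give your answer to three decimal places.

Spearman-Brown: ρ = 2r/(1 + r) = 2(0.51)/(1 + 0.51) = 1.020/1.51 = 0.6755 → 0.68
T̂ = 0.68(41.8) + 0.32(31.0) = 28.424 + 9.920 = 38.3440 → 38.344

38.344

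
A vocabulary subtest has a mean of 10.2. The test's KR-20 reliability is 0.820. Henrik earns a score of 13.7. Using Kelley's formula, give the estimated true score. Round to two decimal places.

13.07

Kelley's formula gives T̂ = 0.820·13.7 + 0.180·10.2 = 11.2340 + 1.8360 = 13.070.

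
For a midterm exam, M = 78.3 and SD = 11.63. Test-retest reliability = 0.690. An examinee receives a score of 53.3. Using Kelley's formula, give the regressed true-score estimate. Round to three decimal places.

61.050

T̂ = 0.690(53.3) + 0.310(78.3) = 36.7770 + 24.2730 = 61.0500 → 61.050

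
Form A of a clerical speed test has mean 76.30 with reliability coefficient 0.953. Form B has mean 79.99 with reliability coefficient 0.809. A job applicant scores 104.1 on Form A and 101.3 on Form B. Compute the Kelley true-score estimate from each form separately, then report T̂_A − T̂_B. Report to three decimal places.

5.564

T̂_A = 0.953(104.1) + 0.047(76.30) = 102.79340
T̂_B = 0.809(101.3) + 0.191(79.99) = 97.22979
T̂_A − T̂_B = 5.56361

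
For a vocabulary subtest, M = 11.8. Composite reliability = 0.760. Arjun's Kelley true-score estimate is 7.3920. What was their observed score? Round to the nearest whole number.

T̂ = ρX + (1 − ρ)μ  ⇒  X = (T̂ − (1 − ρ)μ) / ρ
X = (7.3920 − 0.240 × 11.8) / 0.760 = (7.3920 − 2.8320) / 0.760 = 4.5600 / 0.760 = 6.00

6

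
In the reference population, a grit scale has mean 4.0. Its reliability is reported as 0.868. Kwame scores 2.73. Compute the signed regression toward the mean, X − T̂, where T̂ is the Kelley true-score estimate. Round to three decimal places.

-0.168

Kelley's formula gives T̂ = 0.868·2.73 + 0.132·4.0 = 2.36964 + 0.5280 = 2.89764.
X − T̂ = 2.73 − 2.8976 = -0.1676 → -0.168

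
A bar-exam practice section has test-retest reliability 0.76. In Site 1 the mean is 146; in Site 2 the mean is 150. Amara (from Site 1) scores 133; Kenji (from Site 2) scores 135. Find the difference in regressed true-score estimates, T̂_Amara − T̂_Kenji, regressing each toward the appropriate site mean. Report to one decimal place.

-2.5

T̂_Amara = 0.76(133) + 0.24(146) = 136.120
T̂_Kenji = 0.76(135) + 0.24(150) = 138.600
Difference = 136.120 − 138.600 = -2.480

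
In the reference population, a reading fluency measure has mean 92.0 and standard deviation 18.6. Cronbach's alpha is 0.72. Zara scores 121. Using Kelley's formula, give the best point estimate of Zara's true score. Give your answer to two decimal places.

Weight the observed score by reliability and the mean by (1 − reliability): T̂ = 0.72·121 + 0.28·92.0 = 87.12 + 25.760 = 112.880.

112.88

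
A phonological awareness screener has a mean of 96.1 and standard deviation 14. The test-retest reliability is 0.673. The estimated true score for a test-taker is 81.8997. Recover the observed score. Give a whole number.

T̂ = ρX + (1 − ρ)μ  ⇒  X = (T̂ − (1 − ρ)μ) / ρ
X = (81.8997 − 0.327 × 96.1) / 0.673 = (81.8997 − 31.4247) / 0.673 = 50.4750 / 0.673 = 75.00

75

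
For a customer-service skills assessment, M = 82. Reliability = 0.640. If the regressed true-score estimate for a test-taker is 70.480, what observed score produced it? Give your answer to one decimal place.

64.0

T̂ = ρX + (1 − ρ)μ  ⇒  X = (T̂ − (1 − ρ)μ) / ρ
X = (70.480 − 0.360 × 82) / 0.640 = (70.480 − 29.520) / 0.640 = 40.960 / 0.640 = 64.000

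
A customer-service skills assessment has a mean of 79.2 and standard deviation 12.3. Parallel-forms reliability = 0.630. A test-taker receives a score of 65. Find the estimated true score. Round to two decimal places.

70.25

Kelley's formula gives T̂ = 0.630·65 + 0.370·79.2 = 40.950 + 29.3040 = 70.254.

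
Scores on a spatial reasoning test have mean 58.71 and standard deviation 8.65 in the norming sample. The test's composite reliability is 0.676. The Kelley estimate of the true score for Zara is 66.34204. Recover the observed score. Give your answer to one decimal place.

T̂ = ρX + (1 − ρ)μ  ⇒  X = (T̂ − (1 − ρ)μ) / ρ
X = (66.34204 − 0.324 × 58.71) / 0.676 = (66.34204 − 19.02204) / 0.676 = 47.32000 / 0.676 = 70.000

70.0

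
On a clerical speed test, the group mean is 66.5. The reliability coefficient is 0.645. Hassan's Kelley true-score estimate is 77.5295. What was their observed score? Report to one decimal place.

T̂ = ρX + (1 − ρ)μ  ⇒  X = (T̂ − (1 − ρ)μ) / ρ
X = (77.5295 − 0.355 × 66.5) / 0.645 = (77.5295 − 23.6075) / 0.645 = 53.9220 / 0.645 = 83.600

83.6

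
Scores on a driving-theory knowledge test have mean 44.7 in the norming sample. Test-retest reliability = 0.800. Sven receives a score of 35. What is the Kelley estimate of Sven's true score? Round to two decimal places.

36.94

T̂ = ρX + (1 − ρ)μ
  = 0.800 × 35 + 0.200 × 44.7
  = 28.000 + 8.9400
  = 36.940
  ≈ 36.94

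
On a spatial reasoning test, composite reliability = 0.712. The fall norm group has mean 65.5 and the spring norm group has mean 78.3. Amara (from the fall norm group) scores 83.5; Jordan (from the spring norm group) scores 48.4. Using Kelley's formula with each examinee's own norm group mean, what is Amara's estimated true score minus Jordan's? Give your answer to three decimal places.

21.305

T̂_Amara = 0.712(83.5) + 0.288(65.5) = 78.31600
T̂_Jordan = 0.712(48.4) + 0.288(78.3) = 57.01120
Difference = 78.31600 − 57.01120 = 21.30480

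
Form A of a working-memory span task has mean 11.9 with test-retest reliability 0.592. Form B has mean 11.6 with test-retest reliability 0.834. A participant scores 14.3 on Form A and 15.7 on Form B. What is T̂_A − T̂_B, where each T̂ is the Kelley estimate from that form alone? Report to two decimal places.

-1.70

T̂_A = 0.592(14.3) + 0.408(11.9) = 13.3208
T̂_B = 0.834(15.7) + 0.166(11.6) = 15.0194
T̂_A − T̂_B = -1.6986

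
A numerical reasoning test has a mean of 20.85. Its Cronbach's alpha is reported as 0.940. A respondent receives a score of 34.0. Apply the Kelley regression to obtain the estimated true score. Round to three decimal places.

33.211

T̂ = 0.940(34.0) + 0.060(20.85) = 31.9600 + 1.25100 = 33.2110 → 33.211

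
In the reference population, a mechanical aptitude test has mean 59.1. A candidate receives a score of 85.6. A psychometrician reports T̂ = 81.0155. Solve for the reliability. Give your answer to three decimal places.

T̂ = ρX + (1 − ρ)μ  ⇒  T̂ − μ = ρ(X − μ)
ρ = (T̂ − μ)/(X − μ) = (81.0155 − 59.1) / (85.6 − 59.1) = 21.9155 / 26.5 = 0.82700

0.827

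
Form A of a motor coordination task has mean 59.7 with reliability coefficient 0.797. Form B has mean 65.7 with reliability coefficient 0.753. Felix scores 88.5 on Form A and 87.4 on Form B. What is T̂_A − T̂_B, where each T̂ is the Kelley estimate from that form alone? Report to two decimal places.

T̂_A = 0.797(88.5) + 0.203(59.7) = 82.6536
T̂_B = 0.753(87.4) + 0.247(65.7) = 82.0401
T̂_A − T̂_B = 0.6135

0.61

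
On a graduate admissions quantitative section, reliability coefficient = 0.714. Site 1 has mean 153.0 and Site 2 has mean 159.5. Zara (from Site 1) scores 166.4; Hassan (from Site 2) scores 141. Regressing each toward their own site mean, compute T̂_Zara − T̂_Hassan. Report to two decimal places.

T̂_Zara = 0.714(166.4) + 0.286(153.0) = 162.5676
T̂_Hassan = 0.714(141) + 0.286(159.5) = 146.2910
Difference = 162.5676 − 146.2910 = 16.2766

16.28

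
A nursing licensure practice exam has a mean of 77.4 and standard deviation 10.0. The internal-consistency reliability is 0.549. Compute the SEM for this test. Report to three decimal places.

SEM = SD · √(1 − ρ) = 10.0 × √0.451 = 10.0 × 0.6716 = 6.7157

6.716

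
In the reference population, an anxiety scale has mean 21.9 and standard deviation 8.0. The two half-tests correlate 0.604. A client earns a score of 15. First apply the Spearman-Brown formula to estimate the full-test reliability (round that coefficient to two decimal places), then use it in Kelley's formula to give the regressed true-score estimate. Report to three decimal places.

16.725

Spearman-Brown: ρ = 2r/(1 + r) = 2(0.604)/(1 + 0.604) = 1.2080/1.604 = 0.7531 → 0.75
Kelley's formula gives T̂ = 0.75·15 + 0.25·21.9 = 11.25 + 5.475 = 16.7250.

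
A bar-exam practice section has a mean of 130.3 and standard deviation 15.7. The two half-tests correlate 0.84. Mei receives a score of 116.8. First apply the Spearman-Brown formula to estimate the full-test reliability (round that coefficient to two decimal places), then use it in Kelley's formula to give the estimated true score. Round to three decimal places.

118.015

Spearman-Brown: ρ = 2r/(1 + r) = 2(0.84)/(1 + 0.84) = 1.680/1.84 = 0.9130 → 0.91
T̂ = ρX + (1 − ρ)μ
  = 0.91 × 116.8 + 0.09 × 130.3
  = 106.288 + 11.727
  = 118.0150
  ≈ 118.015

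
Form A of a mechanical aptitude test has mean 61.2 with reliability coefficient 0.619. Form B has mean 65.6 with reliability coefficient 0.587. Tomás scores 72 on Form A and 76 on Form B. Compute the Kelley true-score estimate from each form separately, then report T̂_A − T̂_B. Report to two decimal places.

-3.82

T̂_A = 0.619(72) + 0.381(61.2) = 67.8852
T̂_B = 0.587(76) + 0.413(65.6) = 71.7048
T̂_A − T̂_B = -3.8196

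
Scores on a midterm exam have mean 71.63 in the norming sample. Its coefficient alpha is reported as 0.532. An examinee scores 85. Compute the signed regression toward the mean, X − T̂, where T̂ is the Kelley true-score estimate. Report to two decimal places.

6.26

T̂ = ρX + (1 − ρ)μ
  = 0.532 × 85 + 0.468 × 71.63
  = 45.220 + 33.52284
  = 78.7428
  ≈ 78.743
X − T̂ = 85 − 78.743 = 6.257 → 6.26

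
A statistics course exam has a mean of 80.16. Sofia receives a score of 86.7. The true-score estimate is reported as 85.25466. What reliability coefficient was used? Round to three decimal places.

T̂ = ρX + (1 − ρ)μ  ⇒  T̂ − μ = ρ(X − μ)
ρ = (T̂ − μ)/(X − μ) = (85.25466 − 80.16) / (86.7 − 80.16) = 5.09466 / 6.54 = 0.77900

0.779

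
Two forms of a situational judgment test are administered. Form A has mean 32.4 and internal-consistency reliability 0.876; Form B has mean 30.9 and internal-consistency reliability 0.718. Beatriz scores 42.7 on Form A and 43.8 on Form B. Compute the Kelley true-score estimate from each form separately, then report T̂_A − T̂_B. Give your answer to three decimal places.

1.261

T̂_A = 0.876(42.7) + 0.124(32.4) = 41.42280
T̂_B = 0.718(43.8) + 0.282(30.9) = 40.16220
T̂_A − T̂_B = 1.26060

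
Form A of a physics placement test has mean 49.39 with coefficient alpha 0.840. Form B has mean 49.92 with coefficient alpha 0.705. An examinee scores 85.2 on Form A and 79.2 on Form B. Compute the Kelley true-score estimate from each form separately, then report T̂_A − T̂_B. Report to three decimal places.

T̂_A = 0.840(85.2) + 0.160(49.39) = 79.47040
T̂_B = 0.705(79.2) + 0.295(49.92) = 70.56240
T̂_A − T̂_B = 8.90800

8.908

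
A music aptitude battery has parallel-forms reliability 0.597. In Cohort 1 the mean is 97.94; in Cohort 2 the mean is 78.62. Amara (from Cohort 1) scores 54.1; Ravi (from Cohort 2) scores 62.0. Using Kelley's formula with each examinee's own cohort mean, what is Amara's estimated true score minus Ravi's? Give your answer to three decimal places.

3.070

T̂_Amara = 0.597(54.1) + 0.403(97.94) = 71.76752
T̂_Ravi = 0.597(62.0) + 0.403(78.62) = 68.69786
Difference = 71.76752 − 68.69786 = 3.06966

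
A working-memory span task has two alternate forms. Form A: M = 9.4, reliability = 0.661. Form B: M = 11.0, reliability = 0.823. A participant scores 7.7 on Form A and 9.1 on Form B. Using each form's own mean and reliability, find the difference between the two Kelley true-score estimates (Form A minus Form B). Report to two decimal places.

T̂_A = 0.661(7.7) + 0.339(9.4) = 8.2763
T̂_B = 0.823(9.1) + 0.177(11.0) = 9.4363
T̂_A − T̂_B = -1.1600

-1.16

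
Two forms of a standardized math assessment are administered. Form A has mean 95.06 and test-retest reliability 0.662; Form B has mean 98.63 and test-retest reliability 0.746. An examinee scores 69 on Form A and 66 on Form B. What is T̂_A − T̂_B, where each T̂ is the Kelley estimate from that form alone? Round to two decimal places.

T̂_A = 0.662(69) + 0.338(95.06) = 77.8083
T̂_B = 0.746(66) + 0.254(98.63) = 74.2880
T̂_A − T̂_B = 3.5203

3.52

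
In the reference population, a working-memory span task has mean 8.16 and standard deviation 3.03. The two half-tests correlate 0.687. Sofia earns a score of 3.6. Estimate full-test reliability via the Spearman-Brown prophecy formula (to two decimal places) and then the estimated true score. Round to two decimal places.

4.47

Spearman-Brown: ρ = 2r/(1 + r) = 2(0.687)/(1 + 0.687) = 1.3740/1.687 = 0.8145 → 0.81
T̂ = 0.81(3.6) + 0.19(8.16) = 2.916 + 1.5504 = 4.466 → 4.47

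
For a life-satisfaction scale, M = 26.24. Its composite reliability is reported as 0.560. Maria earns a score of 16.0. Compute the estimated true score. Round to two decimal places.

20.51

Kelley's formula gives T̂ = 0.560·16.0 + 0.440·26.24 = 8.9600 + 11.54560 = 20.506.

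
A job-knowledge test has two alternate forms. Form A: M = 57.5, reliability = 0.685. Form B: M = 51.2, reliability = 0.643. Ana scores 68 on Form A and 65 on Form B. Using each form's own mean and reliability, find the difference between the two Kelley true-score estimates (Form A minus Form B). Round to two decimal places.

4.62

T̂_A = 0.685(68) + 0.315(57.5) = 64.6925
T̂_B = 0.643(65) + 0.357(51.2) = 60.0734
T̂_A − T̂_B = 4.6191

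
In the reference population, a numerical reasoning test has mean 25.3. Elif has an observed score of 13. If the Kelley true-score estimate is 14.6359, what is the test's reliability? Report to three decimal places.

T̂ = ρX + (1 − ρ)μ  ⇒  T̂ − μ = ρ(X − μ)
ρ = (T̂ − μ)/(X − μ) = (14.6359 − 25.3) / (13 − 25.3) = -10.6641 / -12.3 = 0.86700

0.867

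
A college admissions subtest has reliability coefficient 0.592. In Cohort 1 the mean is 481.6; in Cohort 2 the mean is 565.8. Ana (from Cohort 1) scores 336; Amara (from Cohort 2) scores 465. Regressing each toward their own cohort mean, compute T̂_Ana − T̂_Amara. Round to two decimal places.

-110.72

T̂_Ana = 0.592(336) + 0.408(481.6) = 395.4048
T̂_Amara = 0.592(465) + 0.408(565.8) = 506.1264
Difference = 395.4048 − 506.1264 = -110.7216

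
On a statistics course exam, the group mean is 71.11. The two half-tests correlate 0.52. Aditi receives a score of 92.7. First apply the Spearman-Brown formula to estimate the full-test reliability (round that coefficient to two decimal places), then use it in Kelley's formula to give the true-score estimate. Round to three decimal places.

85.791

Spearman-Brown: ρ = 2r/(1 + r) = 2(0.52)/(1 + 0.52) = 1.040/1.52 = 0.6842 → 0.68
T̂ = ρX + (1 − ρ)μ
  = 0.68 × 92.7 + 0.32 × 71.11
  = 63.036 + 22.7552
  = 85.7912
  ≈ 85.791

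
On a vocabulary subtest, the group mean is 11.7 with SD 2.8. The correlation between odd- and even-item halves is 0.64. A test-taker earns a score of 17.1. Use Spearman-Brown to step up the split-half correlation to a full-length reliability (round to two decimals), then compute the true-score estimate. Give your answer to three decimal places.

Spearman-Brown: ρ = 2r/(1 + r) = 2(0.64)/(1 + 0.64) = 1.280/1.64 = 0.7805 → 0.78
T̂ = 0.78(17.1) + 0.22(11.7) = 13.338 + 2.574 = 15.9120 → 15.912

15.912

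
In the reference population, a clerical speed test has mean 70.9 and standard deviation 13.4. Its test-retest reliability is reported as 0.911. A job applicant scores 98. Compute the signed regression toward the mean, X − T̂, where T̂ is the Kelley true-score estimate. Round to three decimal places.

Weight the observed score by reliability and the mean by (1 − reliability): T̂ = 0.911·98 + 0.089·70.9 = 89.278 + 6.3101 = 95.58810.
X − T̂ = 98 − 95.5881 = 2.4119 → 2.412

2.412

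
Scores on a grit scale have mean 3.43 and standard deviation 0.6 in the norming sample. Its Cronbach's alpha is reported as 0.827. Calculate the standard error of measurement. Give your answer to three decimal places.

SEM = SD · √(1 − ρ) = 0.6 × √0.173 = 0.6 × 0.4159 = 0.2496

0.250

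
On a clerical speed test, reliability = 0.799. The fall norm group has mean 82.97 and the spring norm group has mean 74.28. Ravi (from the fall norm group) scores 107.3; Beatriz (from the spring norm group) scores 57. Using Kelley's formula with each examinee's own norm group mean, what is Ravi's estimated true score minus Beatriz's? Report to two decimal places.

T̂_Ravi = 0.799(107.3) + 0.201(82.97) = 102.4097
T̂_Beatriz = 0.799(57) + 0.201(74.28) = 60.4733
Difference = 102.4097 − 60.4733 = 41.9364

41.94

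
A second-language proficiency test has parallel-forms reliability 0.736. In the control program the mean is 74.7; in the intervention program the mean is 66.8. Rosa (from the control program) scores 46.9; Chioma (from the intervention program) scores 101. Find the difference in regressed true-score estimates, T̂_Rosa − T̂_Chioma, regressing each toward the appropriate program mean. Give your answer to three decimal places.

T̂_Rosa = 0.736(46.9) + 0.264(74.7) = 54.23920
T̂_Chioma = 0.736(101) + 0.264(66.8) = 91.97120
Difference = 54.23920 − 91.97120 = -37.73200

-37.732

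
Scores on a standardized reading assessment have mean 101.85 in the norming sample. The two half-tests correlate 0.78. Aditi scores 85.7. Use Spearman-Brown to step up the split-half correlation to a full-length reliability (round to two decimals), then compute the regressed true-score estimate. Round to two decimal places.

Spearman-Brown: ρ = 2r/(1 + r) = 2(0.78)/(1 + 0.78) = 1.560/1.78 = 0.8764 → 0.88
Regress the observed score toward the mean by the unreliability: T̂ = 0.88·85.7 + 0.12·101.85 = 75.416 + 12.2220 = 87.638.

87.64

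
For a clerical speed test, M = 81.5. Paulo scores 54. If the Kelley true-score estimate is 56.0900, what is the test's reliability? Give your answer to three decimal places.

0.924

T̂ = ρX + (1 − ρ)μ  ⇒  T̂ − μ = ρ(X − μ)
ρ = (T̂ − μ)/(X − μ) = (56.0900 − 81.5) / (54 − 81.5) = -25.4100 / -27.5 = 0.92400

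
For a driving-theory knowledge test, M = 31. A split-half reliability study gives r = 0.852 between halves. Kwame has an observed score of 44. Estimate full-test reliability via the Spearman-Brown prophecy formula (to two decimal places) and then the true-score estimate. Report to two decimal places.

Spearman-Brown: ρ = 2r/(1 + r) = 2(0.852)/(1 + 0.852) = 1.7040/1.852 = 0.9201 → 0.92
Regress the observed score toward the mean by the unreliability: T̂ = 0.92·44 + 0.08·31 = 40.48 + 2.48 = 42.960.

42.96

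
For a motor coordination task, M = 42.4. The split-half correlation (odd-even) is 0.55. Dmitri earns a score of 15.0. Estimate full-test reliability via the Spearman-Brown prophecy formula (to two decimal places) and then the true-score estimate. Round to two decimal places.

Spearman-Brown: ρ = 2r/(1 + r) = 2(0.55)/(1 + 0.55) = 1.100/1.55 = 0.7097 → 0.71
T̂ = ρX + (1 − ρ)μ
  = 0.71 × 15.0 + 0.29 × 42.4
  = 10.650 + 12.296
  = 22.946
  ≈ 22.95

22.95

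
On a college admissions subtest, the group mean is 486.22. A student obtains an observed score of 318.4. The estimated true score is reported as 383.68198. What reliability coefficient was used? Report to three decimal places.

0.611

T̂ = ρX + (1 − ρ)μ  ⇒  T̂ − μ = ρ(X − μ)
ρ = (T̂ − μ)/(X − μ) = (383.68198 − 486.22) / (318.4 − 486.22) = -102.53802 / -167.82 = 0.61100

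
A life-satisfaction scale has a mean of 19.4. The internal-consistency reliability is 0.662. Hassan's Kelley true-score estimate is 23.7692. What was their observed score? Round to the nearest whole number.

26

T̂ = ρX + (1 − ρ)μ  ⇒  X = (T̂ − (1 − ρ)μ) / ρ
X = (23.7692 − 0.338 × 19.4) / 0.662 = (23.7692 − 6.5572) / 0.662 = 17.2120 / 0.662 = 26.00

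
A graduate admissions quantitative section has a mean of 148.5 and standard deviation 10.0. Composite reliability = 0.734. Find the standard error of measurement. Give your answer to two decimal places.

SEM = SD · √(1 − ρ) = 10.0 × √0.266 = 10.0 × 0.5158 = 5.158

5.16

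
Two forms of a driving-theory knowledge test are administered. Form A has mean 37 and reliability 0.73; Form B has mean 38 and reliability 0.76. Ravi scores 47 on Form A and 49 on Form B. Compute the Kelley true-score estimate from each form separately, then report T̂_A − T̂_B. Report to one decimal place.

-2.1

T̂_A = 0.73(47) + 0.27(37) = 44.300
T̂_B = 0.76(49) + 0.24(38) = 46.360
T̂_A − T̂_B = -2.060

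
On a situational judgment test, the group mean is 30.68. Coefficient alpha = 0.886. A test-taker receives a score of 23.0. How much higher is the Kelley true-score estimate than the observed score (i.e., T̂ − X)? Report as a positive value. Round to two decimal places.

0.88

Regress the observed score toward the mean by the unreliability: T̂ = 0.886·23.0 + 0.114·30.68 = 20.3780 + 3.49752 = 23.8755.
T̂ − X = 23.876 − 23.0 = 0.876 → 0.88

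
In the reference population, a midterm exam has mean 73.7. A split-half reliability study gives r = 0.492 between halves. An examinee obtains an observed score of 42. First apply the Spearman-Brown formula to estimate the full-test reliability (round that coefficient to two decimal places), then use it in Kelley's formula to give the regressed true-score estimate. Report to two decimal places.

52.78

Spearman-Brown: ρ = 2r/(1 + r) = 2(0.492)/(1 + 0.492) = 0.9840/1.492 = 0.6595 → 0.66
Regress the observed score toward the mean by the unreliability: T̂ = 0.66·42 + 0.34·73.7 = 27.72 + 25.058 = 52.778.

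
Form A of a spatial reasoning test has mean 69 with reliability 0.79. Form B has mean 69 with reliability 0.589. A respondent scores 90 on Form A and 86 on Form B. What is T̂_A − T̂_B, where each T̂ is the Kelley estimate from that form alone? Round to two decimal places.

6.58

T̂_A = 0.79(90) + 0.21(69) = 85.5900
T̂_B = 0.589(86) + 0.411(69) = 79.0130
T̂_A − T̂_B = 6.5770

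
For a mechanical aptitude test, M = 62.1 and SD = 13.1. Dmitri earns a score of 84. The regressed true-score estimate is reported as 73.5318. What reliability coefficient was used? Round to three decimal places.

0.522

T̂ = ρX + (1 − ρ)μ  ⇒  T̂ − μ = ρ(X − μ)
ρ = (T̂ − μ)/(X − μ) = (73.5318 − 62.1) / (84 − 62.1) = 11.4318 / 21.9 = 0.52200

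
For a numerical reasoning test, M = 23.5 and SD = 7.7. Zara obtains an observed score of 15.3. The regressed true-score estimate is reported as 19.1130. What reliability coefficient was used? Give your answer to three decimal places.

0.535

T̂ = ρX + (1 − ρ)μ  ⇒  T̂ − μ = ρ(X − μ)
ρ = (T̂ − μ)/(X − μ) = (19.1130 − 23.5) / (15.3 − 23.5) = -4.3870 / -8.2 = 0.53500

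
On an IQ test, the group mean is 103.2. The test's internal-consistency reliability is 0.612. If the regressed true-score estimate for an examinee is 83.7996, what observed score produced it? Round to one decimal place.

T̂ = ρX + (1 − ρ)μ  ⇒  X = (T̂ − (1 − ρ)μ) / ρ
X = (83.7996 − 0.388 × 103.2) / 0.612 = (83.7996 − 40.0416) / 0.612 = 43.7580 / 0.612 = 71.500

71.5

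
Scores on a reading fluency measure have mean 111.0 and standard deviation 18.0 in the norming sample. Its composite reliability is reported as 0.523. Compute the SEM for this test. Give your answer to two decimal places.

12.43

SEM = SD · √(1 − ρ) = 18.0 × √0.477 = 18.0 × 0.6907 = 12.432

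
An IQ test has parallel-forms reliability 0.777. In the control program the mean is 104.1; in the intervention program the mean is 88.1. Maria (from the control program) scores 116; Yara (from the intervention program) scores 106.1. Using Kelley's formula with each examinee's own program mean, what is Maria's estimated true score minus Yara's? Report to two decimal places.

T̂_Maria = 0.777(116) + 0.223(104.1) = 113.3463
T̂_Yara = 0.777(106.1) + 0.223(88.1) = 102.0860
Difference = 113.3463 − 102.0860 = 11.2603

11.26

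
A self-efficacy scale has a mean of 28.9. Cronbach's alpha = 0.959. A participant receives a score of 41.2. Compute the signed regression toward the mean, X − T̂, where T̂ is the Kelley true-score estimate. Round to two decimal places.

T̂ = 0.959(41.2) + 0.041(28.9) = 39.5108 + 1.1849 = 40.6957 → 40.696
X − T̂ = 41.2 − 40.696 = 0.504 → 0.50

0.50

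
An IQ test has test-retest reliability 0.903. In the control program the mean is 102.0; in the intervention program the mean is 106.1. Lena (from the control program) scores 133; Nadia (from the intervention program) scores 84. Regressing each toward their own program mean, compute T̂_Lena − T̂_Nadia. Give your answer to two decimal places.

T̂_Lena = 0.903(133) + 0.097(102.0) = 129.9930
T̂_Nadia = 0.903(84) + 0.097(106.1) = 86.1437
Difference = 129.9930 − 86.1437 = 43.8493

43.85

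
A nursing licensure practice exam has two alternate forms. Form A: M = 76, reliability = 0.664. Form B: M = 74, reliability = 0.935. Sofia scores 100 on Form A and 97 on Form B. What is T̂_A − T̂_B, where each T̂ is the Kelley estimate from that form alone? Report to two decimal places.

T̂_A = 0.664(100) + 0.336(76) = 91.9360
T̂_B = 0.935(97) + 0.065(74) = 95.5050
T̂_A − T̂_B = -3.5690

-3.57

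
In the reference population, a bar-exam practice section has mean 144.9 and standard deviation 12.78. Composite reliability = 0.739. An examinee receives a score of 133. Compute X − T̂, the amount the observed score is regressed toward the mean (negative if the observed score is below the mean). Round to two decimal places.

-3.11

Regress the observed score toward the mean by the unreliability: T̂ = 0.739·133 + 0.261·144.9 = 98.287 + 37.8189 = 136.1059.
X − T̂ = 133 − 136.106 = -3.106 → -3.11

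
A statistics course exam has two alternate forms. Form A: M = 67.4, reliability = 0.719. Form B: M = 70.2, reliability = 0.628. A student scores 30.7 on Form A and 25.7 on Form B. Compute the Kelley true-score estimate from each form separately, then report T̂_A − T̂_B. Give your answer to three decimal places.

-1.241

T̂_A = 0.719(30.7) + 0.281(67.4) = 41.01270
T̂_B = 0.628(25.7) + 0.372(70.2) = 42.25400
T̂_A − T̂_B = -1.24130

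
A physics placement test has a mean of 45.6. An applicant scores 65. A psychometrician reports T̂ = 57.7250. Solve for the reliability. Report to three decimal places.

T̂ = ρX + (1 − ρ)μ  ⇒  T̂ − μ = ρ(X − μ)
ρ = (T̂ − μ)/(X − μ) = (57.7250 − 45.6) / (65 − 45.6) = 12.1250 / 19.4 = 0.62500

0.625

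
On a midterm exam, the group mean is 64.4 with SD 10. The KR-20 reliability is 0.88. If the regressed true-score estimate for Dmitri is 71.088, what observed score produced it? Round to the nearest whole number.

72

T̂ = ρX + (1 − ρ)μ  ⇒  X = (T̂ − (1 − ρ)μ) / ρ
X = (71.088 − 0.12 × 64.4) / 0.88 = (71.088 − 7.728) / 0.88 = 63.360 / 0.88 = 72.00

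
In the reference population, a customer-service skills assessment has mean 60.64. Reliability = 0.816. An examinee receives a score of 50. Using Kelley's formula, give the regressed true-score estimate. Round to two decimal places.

Regress the observed score toward the mean by the unreliability: T̂ = 0.816·50 + 0.184·60.64 = 40.800 + 11.15776 = 51.958.

51.96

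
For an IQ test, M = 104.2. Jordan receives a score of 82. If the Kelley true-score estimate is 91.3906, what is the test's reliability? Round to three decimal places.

0.577

T̂ = ρX + (1 − ρ)μ  ⇒  T̂ − μ = ρ(X − μ)
ρ = (T̂ − μ)/(X − μ) = (91.3906 − 104.2) / (82 − 104.2) = -12.8094 / -22.2 = 0.57700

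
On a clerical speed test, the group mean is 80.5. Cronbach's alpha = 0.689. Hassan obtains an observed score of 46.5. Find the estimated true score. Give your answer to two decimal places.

57.07

T̂ = ρX + (1 − ρ)μ
  = 0.689 × 46.5 + 0.311 × 80.5
  = 32.0385 + 25.0355
  = 57.074
  ≈ 57.07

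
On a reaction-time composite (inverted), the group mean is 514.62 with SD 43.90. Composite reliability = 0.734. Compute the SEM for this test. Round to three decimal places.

SEM = SD · √(1 − ρ) = 43.90 × √0.266 = 43.90 × 0.5158 = 22.6415

22.642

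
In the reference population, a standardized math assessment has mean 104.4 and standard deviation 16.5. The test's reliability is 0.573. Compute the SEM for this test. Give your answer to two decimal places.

SEM = SD · √(1 − ρ) = 16.5 × √0.427 = 16.5 × 0.6535 = 10.782

10.78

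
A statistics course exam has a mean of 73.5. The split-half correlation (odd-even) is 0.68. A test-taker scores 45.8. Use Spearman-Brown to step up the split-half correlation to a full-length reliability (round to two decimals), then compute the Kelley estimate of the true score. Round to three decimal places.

Spearman-Brown: ρ = 2r/(1 + r) = 2(0.68)/(1 + 0.68) = 1.360/1.68 = 0.8095 → 0.81
T̂ = 0.81(45.8) + 0.19(73.5) = 37.098 + 13.965 = 51.0630 → 51.063

51.063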